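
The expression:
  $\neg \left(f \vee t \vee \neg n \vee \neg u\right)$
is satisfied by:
  {u: True, n: True, t: False, f: False}


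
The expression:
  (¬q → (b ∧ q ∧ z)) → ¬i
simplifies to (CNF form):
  ¬i ∨ ¬q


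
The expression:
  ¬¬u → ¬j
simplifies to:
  ¬j ∨ ¬u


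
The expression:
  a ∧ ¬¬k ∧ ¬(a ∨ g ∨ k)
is never true.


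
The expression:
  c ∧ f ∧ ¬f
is never true.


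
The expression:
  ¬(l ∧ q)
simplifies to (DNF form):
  ¬l ∨ ¬q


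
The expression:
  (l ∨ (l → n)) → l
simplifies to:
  l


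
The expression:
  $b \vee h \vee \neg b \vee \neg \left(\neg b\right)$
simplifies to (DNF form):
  $\text{True}$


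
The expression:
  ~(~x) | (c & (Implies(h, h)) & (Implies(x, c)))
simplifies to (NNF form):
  c | x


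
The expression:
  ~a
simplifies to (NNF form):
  ~a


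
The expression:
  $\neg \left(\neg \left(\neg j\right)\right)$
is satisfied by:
  {j: False}


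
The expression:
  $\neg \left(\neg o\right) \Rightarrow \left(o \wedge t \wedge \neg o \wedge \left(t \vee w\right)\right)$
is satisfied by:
  {o: False}


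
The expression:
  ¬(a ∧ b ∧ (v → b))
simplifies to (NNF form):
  ¬a ∨ ¬b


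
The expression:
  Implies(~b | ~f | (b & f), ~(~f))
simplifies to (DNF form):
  f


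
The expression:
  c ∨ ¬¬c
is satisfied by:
  {c: True}


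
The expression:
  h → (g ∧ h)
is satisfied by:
  {g: True, h: False}
  {h: False, g: False}
  {h: True, g: True}


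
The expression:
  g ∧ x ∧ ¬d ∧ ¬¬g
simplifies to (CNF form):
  g ∧ x ∧ ¬d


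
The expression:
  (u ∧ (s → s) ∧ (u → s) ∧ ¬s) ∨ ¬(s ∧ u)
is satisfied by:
  {s: False, u: False}
  {u: True, s: False}
  {s: True, u: False}


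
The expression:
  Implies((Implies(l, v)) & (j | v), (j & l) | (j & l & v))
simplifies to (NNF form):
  (j & l) | (~j & ~v)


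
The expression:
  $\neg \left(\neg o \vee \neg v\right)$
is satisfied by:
  {o: True, v: True}


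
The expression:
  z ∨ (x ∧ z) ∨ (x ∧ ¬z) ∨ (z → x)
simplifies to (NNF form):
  True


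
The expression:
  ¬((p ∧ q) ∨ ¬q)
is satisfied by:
  {q: True, p: False}


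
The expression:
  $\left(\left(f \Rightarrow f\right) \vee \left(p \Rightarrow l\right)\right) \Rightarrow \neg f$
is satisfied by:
  {f: False}


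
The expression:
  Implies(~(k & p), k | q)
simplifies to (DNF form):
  k | q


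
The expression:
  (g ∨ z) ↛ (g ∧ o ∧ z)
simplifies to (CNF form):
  (g ∨ z) ∧ (z ∨ ¬z) ∧ (g ∨ z ∨ ¬g) ∧ (g ∨ z ∨ ¬o) ∧ (g ∨ ¬g ∨ ¬o) ∧ (z ∨ ¬g ∨ ¬z) ∧ (z ∨ ¬o ∨ ¬z) ∧ (¬g ∨ ¬o ∨ ¬z)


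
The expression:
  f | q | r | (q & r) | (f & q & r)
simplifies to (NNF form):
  f | q | r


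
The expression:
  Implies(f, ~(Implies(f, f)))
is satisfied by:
  {f: False}


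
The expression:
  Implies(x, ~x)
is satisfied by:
  {x: False}


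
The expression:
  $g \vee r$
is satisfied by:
  {r: True, g: True}
  {r: True, g: False}
  {g: True, r: False}


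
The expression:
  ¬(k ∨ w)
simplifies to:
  ¬k ∧ ¬w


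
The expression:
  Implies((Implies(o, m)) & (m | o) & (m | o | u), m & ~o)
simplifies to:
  ~m | ~o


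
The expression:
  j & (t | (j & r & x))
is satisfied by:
  {x: True, t: True, j: True, r: True}
  {x: True, t: True, j: True, r: False}
  {t: True, j: True, r: True, x: False}
  {t: True, j: True, r: False, x: False}
  {x: True, j: True, r: True, t: False}


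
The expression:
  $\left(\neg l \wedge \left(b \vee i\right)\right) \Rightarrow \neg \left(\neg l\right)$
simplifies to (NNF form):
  $l \vee \left(\neg b \wedge \neg i\right)$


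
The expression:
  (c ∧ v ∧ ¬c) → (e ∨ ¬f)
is always true.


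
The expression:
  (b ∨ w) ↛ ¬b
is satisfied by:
  {b: True}


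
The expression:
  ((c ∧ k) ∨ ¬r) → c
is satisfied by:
  {r: True, c: True}
  {r: True, c: False}
  {c: True, r: False}


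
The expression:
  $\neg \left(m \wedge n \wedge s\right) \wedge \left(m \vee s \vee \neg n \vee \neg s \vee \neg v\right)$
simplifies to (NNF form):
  $\neg m \vee \neg n \vee \neg s$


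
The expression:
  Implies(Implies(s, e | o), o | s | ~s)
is always true.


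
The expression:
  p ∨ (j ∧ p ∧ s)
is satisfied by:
  {p: True}


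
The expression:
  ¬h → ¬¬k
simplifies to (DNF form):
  h ∨ k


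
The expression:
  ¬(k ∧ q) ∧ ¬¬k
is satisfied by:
  {k: True, q: False}


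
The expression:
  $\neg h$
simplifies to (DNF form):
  $\neg h$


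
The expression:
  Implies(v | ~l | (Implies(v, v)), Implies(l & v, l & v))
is always true.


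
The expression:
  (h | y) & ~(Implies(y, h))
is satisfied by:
  {y: True, h: False}


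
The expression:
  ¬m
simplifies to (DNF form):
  ¬m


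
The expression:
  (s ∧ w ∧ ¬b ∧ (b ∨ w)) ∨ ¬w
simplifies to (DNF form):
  (s ∧ ¬b) ∨ ¬w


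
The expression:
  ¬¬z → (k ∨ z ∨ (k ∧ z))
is always true.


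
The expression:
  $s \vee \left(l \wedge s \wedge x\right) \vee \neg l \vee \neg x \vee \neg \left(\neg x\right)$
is always true.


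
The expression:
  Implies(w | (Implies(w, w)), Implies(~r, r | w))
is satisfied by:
  {r: True, w: True}
  {r: True, w: False}
  {w: True, r: False}


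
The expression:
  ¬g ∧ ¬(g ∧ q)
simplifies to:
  ¬g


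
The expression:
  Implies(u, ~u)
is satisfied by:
  {u: False}


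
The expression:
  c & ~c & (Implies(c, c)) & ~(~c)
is never true.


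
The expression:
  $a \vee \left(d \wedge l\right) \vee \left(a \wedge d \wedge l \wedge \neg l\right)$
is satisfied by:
  {a: True, d: True, l: True}
  {a: True, d: True, l: False}
  {a: True, l: True, d: False}
  {a: True, l: False, d: False}
  {d: True, l: True, a: False}


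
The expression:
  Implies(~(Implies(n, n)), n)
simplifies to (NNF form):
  True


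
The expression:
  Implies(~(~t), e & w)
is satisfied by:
  {e: True, w: True, t: False}
  {e: True, w: False, t: False}
  {w: True, e: False, t: False}
  {e: False, w: False, t: False}
  {t: True, e: True, w: True}


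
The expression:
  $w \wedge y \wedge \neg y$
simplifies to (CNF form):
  $\text{False}$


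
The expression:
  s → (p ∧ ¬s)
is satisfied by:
  {s: False}


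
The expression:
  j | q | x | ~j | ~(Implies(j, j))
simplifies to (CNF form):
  True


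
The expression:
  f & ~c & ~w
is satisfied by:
  {f: True, w: False, c: False}


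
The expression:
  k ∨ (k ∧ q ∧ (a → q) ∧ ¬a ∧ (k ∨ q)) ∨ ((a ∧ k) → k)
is always true.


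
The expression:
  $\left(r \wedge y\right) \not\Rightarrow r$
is never true.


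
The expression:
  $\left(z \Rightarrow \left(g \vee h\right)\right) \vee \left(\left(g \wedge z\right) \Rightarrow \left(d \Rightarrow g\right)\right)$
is always true.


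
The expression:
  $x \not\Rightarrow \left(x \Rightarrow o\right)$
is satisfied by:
  {x: True, o: False}


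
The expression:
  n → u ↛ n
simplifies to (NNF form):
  ¬n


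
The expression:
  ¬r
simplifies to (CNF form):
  ¬r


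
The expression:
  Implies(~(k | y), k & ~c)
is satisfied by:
  {y: True, k: True}
  {y: True, k: False}
  {k: True, y: False}


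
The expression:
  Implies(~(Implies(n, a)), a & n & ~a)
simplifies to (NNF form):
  a | ~n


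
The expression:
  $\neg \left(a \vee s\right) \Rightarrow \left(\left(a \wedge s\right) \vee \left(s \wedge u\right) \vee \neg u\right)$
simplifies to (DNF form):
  $a \vee s \vee \neg u$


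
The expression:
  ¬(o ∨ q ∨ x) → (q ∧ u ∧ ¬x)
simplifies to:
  o ∨ q ∨ x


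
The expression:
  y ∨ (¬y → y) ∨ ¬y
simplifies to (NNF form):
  True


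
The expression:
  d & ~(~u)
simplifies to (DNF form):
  d & u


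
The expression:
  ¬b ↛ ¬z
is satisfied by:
  {z: True, b: False}


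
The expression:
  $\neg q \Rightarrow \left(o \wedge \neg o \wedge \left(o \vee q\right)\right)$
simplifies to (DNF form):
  $q$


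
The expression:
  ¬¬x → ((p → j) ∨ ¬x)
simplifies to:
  j ∨ ¬p ∨ ¬x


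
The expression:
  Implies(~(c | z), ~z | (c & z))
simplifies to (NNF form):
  True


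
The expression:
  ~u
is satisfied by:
  {u: False}


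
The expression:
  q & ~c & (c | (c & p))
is never true.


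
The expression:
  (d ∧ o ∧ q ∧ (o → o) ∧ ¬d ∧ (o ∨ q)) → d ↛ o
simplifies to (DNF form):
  True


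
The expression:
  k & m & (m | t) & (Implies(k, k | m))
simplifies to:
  k & m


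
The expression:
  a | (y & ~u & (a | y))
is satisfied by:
  {a: True, y: True, u: False}
  {a: True, y: False, u: False}
  {a: True, u: True, y: True}
  {a: True, u: True, y: False}
  {y: True, u: False, a: False}


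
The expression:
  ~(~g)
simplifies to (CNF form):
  g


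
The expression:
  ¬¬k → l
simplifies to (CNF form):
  l ∨ ¬k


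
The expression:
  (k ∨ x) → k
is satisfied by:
  {k: True, x: False}
  {x: False, k: False}
  {x: True, k: True}


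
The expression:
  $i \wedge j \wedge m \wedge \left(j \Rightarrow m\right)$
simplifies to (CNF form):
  $i \wedge j \wedge m$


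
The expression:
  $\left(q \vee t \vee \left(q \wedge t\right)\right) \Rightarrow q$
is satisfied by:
  {q: True, t: False}
  {t: False, q: False}
  {t: True, q: True}


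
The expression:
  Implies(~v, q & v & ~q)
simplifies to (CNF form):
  v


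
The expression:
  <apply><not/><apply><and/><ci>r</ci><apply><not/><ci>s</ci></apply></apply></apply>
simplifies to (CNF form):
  <apply><or/><ci>s</ci><apply><not/><ci>r</ci></apply></apply>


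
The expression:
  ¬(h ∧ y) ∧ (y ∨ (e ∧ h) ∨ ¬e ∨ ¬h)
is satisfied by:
  {h: False, y: False}
  {y: True, h: False}
  {h: True, y: False}


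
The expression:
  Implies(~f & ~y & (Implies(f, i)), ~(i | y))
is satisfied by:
  {y: True, f: True, i: False}
  {y: True, f: False, i: False}
  {f: True, y: False, i: False}
  {y: False, f: False, i: False}
  {y: True, i: True, f: True}
  {y: True, i: True, f: False}
  {i: True, f: True, y: False}


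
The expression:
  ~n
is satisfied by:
  {n: False}


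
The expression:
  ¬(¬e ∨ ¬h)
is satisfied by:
  {h: True, e: True}


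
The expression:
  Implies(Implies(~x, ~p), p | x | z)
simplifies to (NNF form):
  p | x | z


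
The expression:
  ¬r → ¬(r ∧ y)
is always true.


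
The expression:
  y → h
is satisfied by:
  {h: True, y: False}
  {y: False, h: False}
  {y: True, h: True}


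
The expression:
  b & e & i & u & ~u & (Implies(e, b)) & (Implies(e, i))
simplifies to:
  False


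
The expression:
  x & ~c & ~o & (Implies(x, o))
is never true.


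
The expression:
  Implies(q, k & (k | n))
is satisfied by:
  {k: True, q: False}
  {q: False, k: False}
  {q: True, k: True}


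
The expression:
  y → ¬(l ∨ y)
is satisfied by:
  {y: False}


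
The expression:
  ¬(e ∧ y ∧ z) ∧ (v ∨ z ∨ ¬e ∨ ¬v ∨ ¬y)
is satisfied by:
  {e: False, z: False, y: False}
  {y: True, e: False, z: False}
  {z: True, e: False, y: False}
  {y: True, z: True, e: False}
  {e: True, y: False, z: False}
  {y: True, e: True, z: False}
  {z: True, e: True, y: False}


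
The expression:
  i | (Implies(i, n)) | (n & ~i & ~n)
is always true.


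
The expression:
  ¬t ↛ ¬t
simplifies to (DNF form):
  False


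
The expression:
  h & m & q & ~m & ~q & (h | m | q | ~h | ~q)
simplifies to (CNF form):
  False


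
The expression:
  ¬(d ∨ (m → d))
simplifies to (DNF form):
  m ∧ ¬d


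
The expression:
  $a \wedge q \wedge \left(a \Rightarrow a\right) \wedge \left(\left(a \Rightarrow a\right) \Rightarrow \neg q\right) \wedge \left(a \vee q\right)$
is never true.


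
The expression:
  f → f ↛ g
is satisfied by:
  {g: False, f: False}
  {f: True, g: False}
  {g: True, f: False}


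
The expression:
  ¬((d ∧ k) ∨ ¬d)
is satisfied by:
  {d: True, k: False}


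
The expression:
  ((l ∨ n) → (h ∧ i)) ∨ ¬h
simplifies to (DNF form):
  i ∨ (¬l ∧ ¬n) ∨ ¬h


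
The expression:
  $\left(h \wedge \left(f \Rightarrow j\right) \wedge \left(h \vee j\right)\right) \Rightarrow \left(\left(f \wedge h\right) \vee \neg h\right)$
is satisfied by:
  {f: True, h: False}
  {h: False, f: False}
  {h: True, f: True}


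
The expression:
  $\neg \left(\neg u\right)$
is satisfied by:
  {u: True}


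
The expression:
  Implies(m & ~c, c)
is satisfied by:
  {c: True, m: False}
  {m: False, c: False}
  {m: True, c: True}


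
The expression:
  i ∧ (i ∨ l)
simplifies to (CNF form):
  i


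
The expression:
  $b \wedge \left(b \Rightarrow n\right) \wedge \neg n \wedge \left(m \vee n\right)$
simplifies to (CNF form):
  $\text{False}$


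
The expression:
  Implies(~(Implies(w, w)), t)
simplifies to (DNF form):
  True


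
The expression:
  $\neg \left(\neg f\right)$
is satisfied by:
  {f: True}


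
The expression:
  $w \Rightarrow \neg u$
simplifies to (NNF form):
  $\neg u \vee \neg w$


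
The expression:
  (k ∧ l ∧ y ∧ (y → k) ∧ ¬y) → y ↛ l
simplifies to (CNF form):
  True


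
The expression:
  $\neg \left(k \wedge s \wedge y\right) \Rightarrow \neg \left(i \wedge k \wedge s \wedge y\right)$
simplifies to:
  $\text{True}$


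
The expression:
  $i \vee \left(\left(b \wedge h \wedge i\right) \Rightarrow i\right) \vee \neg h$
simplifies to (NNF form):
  $\text{True}$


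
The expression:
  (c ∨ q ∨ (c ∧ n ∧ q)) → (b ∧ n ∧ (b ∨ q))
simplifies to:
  (b ∨ ¬c) ∧ (b ∨ ¬q) ∧ (n ∨ ¬c) ∧ (n ∨ ¬q)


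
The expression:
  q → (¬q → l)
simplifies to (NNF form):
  True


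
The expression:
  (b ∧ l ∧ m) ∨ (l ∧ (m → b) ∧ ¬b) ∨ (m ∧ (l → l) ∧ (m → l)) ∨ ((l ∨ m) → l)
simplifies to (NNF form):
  l ∨ ¬m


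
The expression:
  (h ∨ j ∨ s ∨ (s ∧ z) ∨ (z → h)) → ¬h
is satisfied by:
  {h: False}


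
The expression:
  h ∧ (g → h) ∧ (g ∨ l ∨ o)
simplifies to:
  h ∧ (g ∨ l ∨ o)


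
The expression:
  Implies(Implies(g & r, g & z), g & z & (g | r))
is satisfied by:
  {r: True, z: True, g: True}
  {r: True, g: True, z: False}
  {z: True, g: True, r: False}


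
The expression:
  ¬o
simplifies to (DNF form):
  ¬o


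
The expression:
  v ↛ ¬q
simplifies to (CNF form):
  q ∧ v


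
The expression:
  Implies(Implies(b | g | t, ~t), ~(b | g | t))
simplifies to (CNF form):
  (t | ~b) & (t | ~g)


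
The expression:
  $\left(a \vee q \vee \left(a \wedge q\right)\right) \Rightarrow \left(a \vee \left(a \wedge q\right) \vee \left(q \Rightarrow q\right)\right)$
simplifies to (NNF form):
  $\text{True}$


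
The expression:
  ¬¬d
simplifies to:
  d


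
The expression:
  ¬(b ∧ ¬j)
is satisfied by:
  {j: True, b: False}
  {b: False, j: False}
  {b: True, j: True}


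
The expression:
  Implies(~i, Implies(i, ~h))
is always true.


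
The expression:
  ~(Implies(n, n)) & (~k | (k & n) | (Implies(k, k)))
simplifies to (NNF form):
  False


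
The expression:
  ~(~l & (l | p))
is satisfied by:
  {l: True, p: False}
  {p: False, l: False}
  {p: True, l: True}


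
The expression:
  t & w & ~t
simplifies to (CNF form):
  False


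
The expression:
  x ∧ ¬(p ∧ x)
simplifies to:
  x ∧ ¬p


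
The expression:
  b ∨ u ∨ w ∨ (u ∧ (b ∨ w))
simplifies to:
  b ∨ u ∨ w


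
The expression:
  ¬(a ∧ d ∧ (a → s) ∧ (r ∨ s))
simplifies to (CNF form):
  ¬a ∨ ¬d ∨ ¬s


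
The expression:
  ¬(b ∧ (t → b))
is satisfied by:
  {b: False}


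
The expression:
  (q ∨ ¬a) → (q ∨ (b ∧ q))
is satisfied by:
  {a: True, q: True}
  {a: True, q: False}
  {q: True, a: False}


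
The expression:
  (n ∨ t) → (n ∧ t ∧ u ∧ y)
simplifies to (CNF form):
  (n ∨ ¬t) ∧ (t ∨ ¬n) ∧ (u ∨ ¬t) ∧ (y ∨ ¬t)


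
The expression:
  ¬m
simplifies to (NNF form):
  ¬m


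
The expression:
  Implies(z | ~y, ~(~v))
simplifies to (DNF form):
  v | (y & ~z)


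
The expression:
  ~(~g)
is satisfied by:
  {g: True}


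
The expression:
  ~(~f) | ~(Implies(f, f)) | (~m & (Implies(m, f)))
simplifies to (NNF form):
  f | ~m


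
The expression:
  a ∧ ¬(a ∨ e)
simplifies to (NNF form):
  False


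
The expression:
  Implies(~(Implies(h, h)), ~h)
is always true.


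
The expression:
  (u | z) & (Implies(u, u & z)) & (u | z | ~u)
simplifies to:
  z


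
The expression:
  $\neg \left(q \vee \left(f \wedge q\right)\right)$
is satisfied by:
  {q: False}


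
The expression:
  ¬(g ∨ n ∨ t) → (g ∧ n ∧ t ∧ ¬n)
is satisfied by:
  {n: True, t: True, g: True}
  {n: True, t: True, g: False}
  {n: True, g: True, t: False}
  {n: True, g: False, t: False}
  {t: True, g: True, n: False}
  {t: True, g: False, n: False}
  {g: True, t: False, n: False}


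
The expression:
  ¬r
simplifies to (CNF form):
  ¬r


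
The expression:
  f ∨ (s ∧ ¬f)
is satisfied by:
  {s: True, f: True}
  {s: True, f: False}
  {f: True, s: False}


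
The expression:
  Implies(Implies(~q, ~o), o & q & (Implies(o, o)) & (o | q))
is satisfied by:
  {o: True}


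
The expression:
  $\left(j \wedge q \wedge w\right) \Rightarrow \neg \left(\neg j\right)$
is always true.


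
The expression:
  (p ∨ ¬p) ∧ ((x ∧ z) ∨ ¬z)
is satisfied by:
  {x: True, z: False}
  {z: False, x: False}
  {z: True, x: True}


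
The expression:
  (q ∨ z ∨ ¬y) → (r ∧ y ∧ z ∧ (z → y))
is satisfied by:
  {r: True, y: True, q: False, z: False}
  {y: True, r: False, q: False, z: False}
  {r: True, z: True, y: True, q: False}
  {r: True, z: True, q: True, y: True}


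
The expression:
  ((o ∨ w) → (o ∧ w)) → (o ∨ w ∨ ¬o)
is always true.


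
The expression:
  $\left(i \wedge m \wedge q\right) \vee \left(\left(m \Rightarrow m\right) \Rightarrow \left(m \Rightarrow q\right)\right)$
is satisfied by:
  {q: True, m: False}
  {m: False, q: False}
  {m: True, q: True}


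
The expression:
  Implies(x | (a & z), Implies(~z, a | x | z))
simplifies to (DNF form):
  True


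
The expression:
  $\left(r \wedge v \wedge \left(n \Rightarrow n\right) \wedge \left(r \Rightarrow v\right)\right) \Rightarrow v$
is always true.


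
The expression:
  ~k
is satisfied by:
  {k: False}


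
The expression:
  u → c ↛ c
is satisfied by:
  {u: False}


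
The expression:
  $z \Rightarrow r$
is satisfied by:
  {r: True, z: False}
  {z: False, r: False}
  {z: True, r: True}


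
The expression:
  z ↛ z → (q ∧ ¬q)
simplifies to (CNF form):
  True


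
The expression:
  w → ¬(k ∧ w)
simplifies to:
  ¬k ∨ ¬w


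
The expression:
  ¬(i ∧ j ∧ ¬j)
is always true.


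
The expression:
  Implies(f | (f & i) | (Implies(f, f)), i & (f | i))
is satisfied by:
  {i: True}


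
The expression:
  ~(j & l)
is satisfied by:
  {l: False, j: False}
  {j: True, l: False}
  {l: True, j: False}


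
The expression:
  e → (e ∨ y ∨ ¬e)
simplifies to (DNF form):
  True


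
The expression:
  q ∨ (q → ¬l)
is always true.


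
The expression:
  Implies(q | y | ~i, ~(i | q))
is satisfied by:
  {q: False, y: False, i: False}
  {i: True, q: False, y: False}
  {y: True, q: False, i: False}


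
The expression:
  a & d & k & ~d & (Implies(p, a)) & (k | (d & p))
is never true.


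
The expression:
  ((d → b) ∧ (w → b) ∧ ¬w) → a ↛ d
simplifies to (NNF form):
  w ∨ (a ∧ ¬d) ∨ (d ∧ ¬b)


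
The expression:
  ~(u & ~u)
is always true.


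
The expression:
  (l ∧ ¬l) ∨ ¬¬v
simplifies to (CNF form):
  v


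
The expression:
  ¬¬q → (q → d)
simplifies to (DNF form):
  d ∨ ¬q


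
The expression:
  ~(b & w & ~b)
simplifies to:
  True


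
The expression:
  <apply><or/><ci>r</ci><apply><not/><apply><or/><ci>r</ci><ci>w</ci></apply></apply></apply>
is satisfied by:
  {r: True, w: False}
  {w: False, r: False}
  {w: True, r: True}


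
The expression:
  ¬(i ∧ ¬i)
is always true.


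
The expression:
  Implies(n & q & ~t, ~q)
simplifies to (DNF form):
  t | ~n | ~q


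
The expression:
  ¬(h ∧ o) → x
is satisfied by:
  {x: True, h: True, o: True}
  {x: True, h: True, o: False}
  {x: True, o: True, h: False}
  {x: True, o: False, h: False}
  {h: True, o: True, x: False}


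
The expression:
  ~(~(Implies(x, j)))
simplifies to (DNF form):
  j | ~x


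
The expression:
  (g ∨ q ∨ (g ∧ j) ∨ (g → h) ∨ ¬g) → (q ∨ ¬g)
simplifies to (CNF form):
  q ∨ ¬g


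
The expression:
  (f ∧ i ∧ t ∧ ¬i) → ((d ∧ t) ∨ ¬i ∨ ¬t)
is always true.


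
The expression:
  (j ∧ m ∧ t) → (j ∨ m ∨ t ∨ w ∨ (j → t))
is always true.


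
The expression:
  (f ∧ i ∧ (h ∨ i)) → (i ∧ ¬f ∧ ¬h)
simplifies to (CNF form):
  ¬f ∨ ¬i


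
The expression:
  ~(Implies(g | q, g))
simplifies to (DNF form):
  q & ~g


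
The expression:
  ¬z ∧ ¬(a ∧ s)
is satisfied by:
  {s: False, z: False, a: False}
  {a: True, s: False, z: False}
  {s: True, a: False, z: False}


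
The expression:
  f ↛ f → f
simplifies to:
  True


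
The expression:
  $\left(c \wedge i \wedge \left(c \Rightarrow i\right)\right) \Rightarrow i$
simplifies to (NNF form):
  $\text{True}$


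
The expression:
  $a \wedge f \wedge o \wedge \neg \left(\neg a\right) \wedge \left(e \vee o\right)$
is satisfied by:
  {a: True, f: True, o: True}


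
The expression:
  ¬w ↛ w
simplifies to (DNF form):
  True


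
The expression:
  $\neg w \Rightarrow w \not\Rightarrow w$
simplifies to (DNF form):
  $w$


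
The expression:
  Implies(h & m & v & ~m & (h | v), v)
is always true.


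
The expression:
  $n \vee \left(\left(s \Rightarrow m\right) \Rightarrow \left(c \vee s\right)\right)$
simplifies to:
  $c \vee n \vee s$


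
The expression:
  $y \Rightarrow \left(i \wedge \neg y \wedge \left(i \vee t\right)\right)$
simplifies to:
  $\neg y$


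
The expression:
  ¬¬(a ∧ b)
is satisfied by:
  {a: True, b: True}


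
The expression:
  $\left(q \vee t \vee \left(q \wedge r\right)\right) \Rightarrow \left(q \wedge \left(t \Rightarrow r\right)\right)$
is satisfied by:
  {r: True, q: True, t: False}
  {r: True, q: False, t: False}
  {q: True, r: False, t: False}
  {r: False, q: False, t: False}
  {r: True, t: True, q: True}


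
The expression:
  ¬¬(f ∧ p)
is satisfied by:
  {p: True, f: True}


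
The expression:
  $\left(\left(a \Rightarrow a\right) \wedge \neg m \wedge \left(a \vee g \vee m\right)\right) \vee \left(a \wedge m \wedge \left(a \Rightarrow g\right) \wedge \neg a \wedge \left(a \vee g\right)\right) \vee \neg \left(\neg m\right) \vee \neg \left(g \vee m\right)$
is always true.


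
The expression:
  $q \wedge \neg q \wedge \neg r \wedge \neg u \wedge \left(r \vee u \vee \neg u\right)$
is never true.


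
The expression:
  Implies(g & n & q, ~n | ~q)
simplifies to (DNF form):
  ~g | ~n | ~q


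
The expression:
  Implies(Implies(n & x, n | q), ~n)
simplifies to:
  ~n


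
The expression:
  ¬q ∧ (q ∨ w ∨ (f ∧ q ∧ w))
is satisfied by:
  {w: True, q: False}


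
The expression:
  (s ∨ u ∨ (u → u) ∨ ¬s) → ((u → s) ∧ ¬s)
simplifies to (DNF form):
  ¬s ∧ ¬u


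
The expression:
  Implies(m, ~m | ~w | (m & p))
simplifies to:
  p | ~m | ~w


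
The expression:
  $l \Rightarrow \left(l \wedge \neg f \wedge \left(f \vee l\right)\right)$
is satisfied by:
  {l: False, f: False}
  {f: True, l: False}
  {l: True, f: False}


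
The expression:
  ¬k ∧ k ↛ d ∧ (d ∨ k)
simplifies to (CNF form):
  False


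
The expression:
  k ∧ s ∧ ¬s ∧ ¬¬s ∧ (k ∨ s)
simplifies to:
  False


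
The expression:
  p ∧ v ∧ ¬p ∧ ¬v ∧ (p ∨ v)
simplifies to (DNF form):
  False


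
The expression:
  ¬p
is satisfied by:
  {p: False}


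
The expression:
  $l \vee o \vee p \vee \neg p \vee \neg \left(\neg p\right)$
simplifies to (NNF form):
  $\text{True}$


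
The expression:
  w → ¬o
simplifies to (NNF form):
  ¬o ∨ ¬w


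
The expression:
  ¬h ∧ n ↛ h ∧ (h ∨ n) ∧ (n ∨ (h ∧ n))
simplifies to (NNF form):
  n ∧ ¬h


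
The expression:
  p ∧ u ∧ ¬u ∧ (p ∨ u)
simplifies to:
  False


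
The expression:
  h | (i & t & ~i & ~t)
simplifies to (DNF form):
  h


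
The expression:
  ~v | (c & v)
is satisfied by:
  {c: True, v: False}
  {v: False, c: False}
  {v: True, c: True}


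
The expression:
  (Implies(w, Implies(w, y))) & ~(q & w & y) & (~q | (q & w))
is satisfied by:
  {y: True, q: False, w: False}
  {q: False, w: False, y: False}
  {y: True, w: True, q: False}


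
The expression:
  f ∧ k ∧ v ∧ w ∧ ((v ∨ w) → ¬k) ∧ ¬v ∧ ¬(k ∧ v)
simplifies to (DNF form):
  False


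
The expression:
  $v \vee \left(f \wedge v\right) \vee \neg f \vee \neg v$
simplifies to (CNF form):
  $\text{True}$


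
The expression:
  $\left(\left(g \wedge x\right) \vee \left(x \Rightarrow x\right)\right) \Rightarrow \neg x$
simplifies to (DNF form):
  $\neg x$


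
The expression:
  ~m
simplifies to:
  ~m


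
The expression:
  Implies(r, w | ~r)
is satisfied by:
  {w: True, r: False}
  {r: False, w: False}
  {r: True, w: True}


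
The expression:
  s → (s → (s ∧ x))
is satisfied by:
  {x: True, s: False}
  {s: False, x: False}
  {s: True, x: True}


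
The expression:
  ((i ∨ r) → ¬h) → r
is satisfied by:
  {r: True, i: True, h: True}
  {r: True, i: True, h: False}
  {r: True, h: True, i: False}
  {r: True, h: False, i: False}
  {i: True, h: True, r: False}


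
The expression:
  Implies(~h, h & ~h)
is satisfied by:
  {h: True}


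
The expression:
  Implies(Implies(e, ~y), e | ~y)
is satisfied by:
  {e: True, y: False}
  {y: False, e: False}
  {y: True, e: True}


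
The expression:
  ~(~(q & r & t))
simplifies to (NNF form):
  q & r & t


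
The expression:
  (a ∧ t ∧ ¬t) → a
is always true.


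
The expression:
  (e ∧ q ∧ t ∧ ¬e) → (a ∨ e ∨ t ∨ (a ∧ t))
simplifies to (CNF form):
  True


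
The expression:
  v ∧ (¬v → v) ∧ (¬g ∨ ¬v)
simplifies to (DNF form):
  v ∧ ¬g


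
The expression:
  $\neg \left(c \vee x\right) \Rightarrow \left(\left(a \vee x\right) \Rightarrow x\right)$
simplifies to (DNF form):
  $c \vee x \vee \neg a$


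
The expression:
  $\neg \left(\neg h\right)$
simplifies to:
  $h$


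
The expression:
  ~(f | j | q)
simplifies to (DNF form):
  ~f & ~j & ~q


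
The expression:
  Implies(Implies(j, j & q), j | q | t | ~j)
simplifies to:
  True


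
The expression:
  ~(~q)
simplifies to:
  q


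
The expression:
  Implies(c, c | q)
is always true.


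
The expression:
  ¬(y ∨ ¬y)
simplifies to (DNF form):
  False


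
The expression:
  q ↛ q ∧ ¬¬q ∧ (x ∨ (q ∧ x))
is never true.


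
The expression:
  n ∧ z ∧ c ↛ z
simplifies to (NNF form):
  False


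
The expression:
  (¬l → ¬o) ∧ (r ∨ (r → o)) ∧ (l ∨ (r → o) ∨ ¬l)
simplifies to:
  l ∨ ¬o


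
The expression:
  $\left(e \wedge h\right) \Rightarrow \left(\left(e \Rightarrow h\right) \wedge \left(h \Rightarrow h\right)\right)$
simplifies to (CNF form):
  $\text{True}$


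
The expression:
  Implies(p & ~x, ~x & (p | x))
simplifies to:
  True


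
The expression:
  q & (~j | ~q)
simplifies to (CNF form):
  q & ~j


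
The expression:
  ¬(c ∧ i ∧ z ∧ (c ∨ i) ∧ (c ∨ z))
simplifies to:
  ¬c ∨ ¬i ∨ ¬z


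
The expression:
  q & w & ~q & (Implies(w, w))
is never true.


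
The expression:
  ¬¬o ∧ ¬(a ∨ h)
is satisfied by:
  {o: True, h: False, a: False}


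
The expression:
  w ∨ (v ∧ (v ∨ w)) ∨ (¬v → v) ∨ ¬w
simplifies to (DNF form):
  True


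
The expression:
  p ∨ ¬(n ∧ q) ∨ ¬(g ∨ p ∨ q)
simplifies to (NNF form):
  p ∨ ¬n ∨ ¬q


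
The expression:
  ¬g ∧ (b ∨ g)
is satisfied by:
  {b: True, g: False}


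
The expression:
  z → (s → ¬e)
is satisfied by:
  {s: False, e: False, z: False}
  {z: True, s: False, e: False}
  {e: True, s: False, z: False}
  {z: True, e: True, s: False}
  {s: True, z: False, e: False}
  {z: True, s: True, e: False}
  {e: True, s: True, z: False}


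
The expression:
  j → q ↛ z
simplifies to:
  (q ∧ ¬z) ∨ ¬j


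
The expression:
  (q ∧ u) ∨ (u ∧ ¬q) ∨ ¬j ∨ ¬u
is always true.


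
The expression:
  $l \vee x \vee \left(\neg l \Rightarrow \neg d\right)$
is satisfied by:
  {x: True, l: True, d: False}
  {x: True, l: False, d: False}
  {l: True, x: False, d: False}
  {x: False, l: False, d: False}
  {x: True, d: True, l: True}
  {x: True, d: True, l: False}
  {d: True, l: True, x: False}


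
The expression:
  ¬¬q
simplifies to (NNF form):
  q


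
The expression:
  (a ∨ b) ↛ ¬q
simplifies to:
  q ∧ (a ∨ b)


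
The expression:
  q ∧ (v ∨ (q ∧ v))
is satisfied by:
  {q: True, v: True}


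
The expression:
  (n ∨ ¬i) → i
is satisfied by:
  {i: True}


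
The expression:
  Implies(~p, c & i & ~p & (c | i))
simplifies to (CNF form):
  (c | p) & (i | p)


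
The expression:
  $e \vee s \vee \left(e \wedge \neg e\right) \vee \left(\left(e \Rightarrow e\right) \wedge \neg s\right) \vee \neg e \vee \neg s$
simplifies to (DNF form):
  $\text{True}$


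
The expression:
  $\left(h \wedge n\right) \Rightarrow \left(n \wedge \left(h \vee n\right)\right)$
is always true.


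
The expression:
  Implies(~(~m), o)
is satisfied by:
  {o: True, m: False}
  {m: False, o: False}
  {m: True, o: True}


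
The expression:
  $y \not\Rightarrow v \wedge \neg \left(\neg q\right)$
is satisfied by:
  {y: True, q: True, v: False}


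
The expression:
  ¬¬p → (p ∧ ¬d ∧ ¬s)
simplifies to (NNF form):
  (¬d ∧ ¬s) ∨ ¬p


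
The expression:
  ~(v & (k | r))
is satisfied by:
  {r: False, v: False, k: False}
  {k: True, r: False, v: False}
  {r: True, k: False, v: False}
  {k: True, r: True, v: False}
  {v: True, k: False, r: False}


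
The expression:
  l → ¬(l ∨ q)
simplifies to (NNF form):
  ¬l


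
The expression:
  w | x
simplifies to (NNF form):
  w | x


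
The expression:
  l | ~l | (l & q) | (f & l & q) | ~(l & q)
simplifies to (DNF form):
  True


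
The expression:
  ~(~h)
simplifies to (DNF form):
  h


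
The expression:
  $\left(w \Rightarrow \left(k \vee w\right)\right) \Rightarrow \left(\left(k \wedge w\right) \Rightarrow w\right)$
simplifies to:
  $\text{True}$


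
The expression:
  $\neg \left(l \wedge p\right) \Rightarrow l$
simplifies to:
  $l$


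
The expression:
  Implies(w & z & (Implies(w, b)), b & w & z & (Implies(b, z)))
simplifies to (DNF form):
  True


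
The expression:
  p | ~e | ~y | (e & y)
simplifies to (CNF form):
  True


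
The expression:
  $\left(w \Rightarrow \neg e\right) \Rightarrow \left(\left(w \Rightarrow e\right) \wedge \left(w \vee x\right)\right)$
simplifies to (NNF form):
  $\left(e \wedge w\right) \vee \left(x \wedge \neg w\right)$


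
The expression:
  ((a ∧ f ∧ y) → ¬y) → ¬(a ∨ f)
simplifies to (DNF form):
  (f ∧ ¬f) ∨ (¬a ∧ ¬f) ∨ (a ∧ f ∧ y) ∨ (a ∧ f ∧ ¬f) ∨ (a ∧ y ∧ ¬a) ∨ (a ∧ ¬a ∧ ¬f) ∨ (f ∧ y ∧ ¬f) ∨ (y ∧ ¬a ∧ ¬f)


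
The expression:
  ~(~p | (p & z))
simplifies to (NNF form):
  p & ~z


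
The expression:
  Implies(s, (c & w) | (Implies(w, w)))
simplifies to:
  True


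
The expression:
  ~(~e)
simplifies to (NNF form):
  e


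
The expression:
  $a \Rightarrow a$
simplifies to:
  $\text{True}$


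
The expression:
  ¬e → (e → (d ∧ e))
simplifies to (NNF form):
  True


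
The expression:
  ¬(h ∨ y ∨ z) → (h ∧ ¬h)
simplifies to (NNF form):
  h ∨ y ∨ z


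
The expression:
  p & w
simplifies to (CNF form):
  p & w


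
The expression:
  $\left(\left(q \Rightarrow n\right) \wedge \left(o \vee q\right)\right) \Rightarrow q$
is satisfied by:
  {q: True, o: False}
  {o: False, q: False}
  {o: True, q: True}


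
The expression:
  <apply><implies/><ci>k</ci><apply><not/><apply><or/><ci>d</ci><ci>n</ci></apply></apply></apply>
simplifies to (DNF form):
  <apply><or/><apply><not/><ci>k</ci></apply><apply><and/><apply><not/><ci>d</ci></apply><apply><not/><ci>n</ci></apply></apply></apply>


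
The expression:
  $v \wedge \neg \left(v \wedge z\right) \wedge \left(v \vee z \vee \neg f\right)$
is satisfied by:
  {v: True, z: False}


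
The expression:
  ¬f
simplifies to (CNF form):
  ¬f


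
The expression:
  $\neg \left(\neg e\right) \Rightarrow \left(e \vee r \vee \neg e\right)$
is always true.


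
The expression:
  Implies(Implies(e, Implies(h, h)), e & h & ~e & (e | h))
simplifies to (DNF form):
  False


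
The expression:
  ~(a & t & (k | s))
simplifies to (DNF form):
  ~a | ~t | (~k & ~s)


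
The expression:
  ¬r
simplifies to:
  ¬r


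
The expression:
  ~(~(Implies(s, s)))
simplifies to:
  True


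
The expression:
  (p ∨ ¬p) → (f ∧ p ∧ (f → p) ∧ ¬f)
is never true.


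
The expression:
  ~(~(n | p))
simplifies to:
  n | p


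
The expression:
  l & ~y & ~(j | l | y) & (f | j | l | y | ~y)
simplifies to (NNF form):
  False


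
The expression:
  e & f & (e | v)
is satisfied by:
  {e: True, f: True}


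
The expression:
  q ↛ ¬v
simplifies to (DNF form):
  q ∧ v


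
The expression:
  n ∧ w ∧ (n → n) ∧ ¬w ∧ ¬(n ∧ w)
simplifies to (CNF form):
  False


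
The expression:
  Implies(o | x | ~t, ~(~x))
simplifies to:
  x | (t & ~o)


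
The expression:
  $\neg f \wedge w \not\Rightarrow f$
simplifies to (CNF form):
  $w \wedge \neg f$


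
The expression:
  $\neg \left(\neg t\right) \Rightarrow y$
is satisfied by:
  {y: True, t: False}
  {t: False, y: False}
  {t: True, y: True}


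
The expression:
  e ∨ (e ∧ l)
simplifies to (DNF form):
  e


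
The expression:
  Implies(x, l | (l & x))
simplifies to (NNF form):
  l | ~x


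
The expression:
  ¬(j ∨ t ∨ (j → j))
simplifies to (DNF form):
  False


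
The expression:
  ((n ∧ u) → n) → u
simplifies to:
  u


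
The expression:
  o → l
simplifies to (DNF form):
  l ∨ ¬o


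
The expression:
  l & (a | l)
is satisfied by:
  {l: True}


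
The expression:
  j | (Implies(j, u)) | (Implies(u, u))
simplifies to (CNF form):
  True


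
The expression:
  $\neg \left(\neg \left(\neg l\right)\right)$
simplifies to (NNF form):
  $\neg l$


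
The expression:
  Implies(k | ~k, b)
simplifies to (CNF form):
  b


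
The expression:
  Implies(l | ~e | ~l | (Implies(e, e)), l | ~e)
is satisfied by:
  {l: True, e: False}
  {e: False, l: False}
  {e: True, l: True}


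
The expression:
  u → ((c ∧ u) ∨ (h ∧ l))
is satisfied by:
  {c: True, h: True, l: True, u: False}
  {c: True, h: True, l: False, u: False}
  {c: True, l: True, u: False, h: False}
  {c: True, l: False, u: False, h: False}
  {h: True, l: True, u: False, c: False}
  {h: True, l: False, u: False, c: False}
  {l: True, h: False, u: False, c: False}
  {l: False, h: False, u: False, c: False}
  {c: True, h: True, u: True, l: True}
  {c: True, h: True, u: True, l: False}
  {c: True, u: True, l: True, h: False}
  {c: True, u: True, l: False, h: False}
  {h: True, u: True, l: True, c: False}


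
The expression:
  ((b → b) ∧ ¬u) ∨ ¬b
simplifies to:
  ¬b ∨ ¬u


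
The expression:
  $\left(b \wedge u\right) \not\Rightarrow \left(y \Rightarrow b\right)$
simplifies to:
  $\text{False}$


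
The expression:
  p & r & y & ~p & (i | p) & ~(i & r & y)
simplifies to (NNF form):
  False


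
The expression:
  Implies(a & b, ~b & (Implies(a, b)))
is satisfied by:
  {a: False, b: False}
  {b: True, a: False}
  {a: True, b: False}


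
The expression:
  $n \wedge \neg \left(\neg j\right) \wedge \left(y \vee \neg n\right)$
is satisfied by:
  {j: True, y: True, n: True}


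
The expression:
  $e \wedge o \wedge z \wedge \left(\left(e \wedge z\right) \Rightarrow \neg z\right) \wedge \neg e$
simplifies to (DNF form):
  $\text{False}$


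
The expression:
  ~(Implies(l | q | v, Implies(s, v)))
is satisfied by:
  {q: True, l: True, s: True, v: False}
  {q: True, s: True, v: False, l: False}
  {l: True, s: True, v: False, q: False}


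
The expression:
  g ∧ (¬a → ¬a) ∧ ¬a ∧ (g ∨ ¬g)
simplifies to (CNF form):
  g ∧ ¬a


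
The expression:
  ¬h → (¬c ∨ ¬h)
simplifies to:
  True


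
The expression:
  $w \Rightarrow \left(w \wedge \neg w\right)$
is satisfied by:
  {w: False}


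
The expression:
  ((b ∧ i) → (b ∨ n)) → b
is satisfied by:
  {b: True}


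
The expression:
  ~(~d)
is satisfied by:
  {d: True}


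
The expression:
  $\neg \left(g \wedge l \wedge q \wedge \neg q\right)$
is always true.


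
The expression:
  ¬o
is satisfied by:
  {o: False}


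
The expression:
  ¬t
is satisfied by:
  {t: False}


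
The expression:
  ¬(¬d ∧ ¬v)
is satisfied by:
  {d: True, v: True}
  {d: True, v: False}
  {v: True, d: False}


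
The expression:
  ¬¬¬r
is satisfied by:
  {r: False}


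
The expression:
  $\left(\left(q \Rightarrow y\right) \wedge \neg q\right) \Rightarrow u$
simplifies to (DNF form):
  $q \vee u$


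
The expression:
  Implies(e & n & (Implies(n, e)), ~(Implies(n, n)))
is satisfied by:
  {e: False, n: False}
  {n: True, e: False}
  {e: True, n: False}


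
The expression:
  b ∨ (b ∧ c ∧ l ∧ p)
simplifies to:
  b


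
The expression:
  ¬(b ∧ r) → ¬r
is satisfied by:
  {b: True, r: False}
  {r: False, b: False}
  {r: True, b: True}


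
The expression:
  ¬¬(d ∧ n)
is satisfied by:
  {d: True, n: True}
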